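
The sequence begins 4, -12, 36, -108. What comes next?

Ratios: -12 / 4 = -3.0
This is a geometric sequence with common ratio r = -3.
Next term = -108 * -3 = 324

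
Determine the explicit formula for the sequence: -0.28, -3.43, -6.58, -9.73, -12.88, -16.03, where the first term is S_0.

Check differences: -3.43 - -0.28 = -3.15
-6.58 - -3.43 = -3.15
Common difference d = -3.15.
First term a = -0.28.
Formula: S_i = -0.28 - 3.15*i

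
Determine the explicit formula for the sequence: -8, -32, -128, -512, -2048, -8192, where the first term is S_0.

Check ratios: -32 / -8 = 4.0
Common ratio r = 4.
First term a = -8.
Formula: S_i = -8 * 4^i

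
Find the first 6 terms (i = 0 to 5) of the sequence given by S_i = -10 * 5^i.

This is a geometric sequence.
i=0: S_0 = -10 * 5^0 = -10
i=1: S_1 = -10 * 5^1 = -50
i=2: S_2 = -10 * 5^2 = -250
i=3: S_3 = -10 * 5^3 = -1250
i=4: S_4 = -10 * 5^4 = -6250
i=5: S_5 = -10 * 5^5 = -31250
The first 6 terms are: [-10, -50, -250, -1250, -6250, -31250]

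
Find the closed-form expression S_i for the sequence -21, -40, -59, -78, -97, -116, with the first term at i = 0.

Check differences: -40 - -21 = -19
-59 - -40 = -19
Common difference d = -19.
First term a = -21.
Formula: S_i = -21 - 19*i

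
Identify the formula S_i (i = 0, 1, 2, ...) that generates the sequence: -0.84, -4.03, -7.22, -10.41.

Check differences: -4.03 - -0.84 = -3.19
-7.22 - -4.03 = -3.19
Common difference d = -3.19.
First term a = -0.84.
Formula: S_i = -0.84 - 3.19*i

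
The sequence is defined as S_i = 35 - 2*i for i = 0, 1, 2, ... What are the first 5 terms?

This is an arithmetic sequence.
i=0: S_0 = 35 + -2*0 = 35
i=1: S_1 = 35 + -2*1 = 33
i=2: S_2 = 35 + -2*2 = 31
i=3: S_3 = 35 + -2*3 = 29
i=4: S_4 = 35 + -2*4 = 27
The first 5 terms are: [35, 33, 31, 29, 27]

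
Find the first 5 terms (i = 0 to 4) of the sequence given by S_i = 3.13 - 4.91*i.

This is an arithmetic sequence.
i=0: S_0 = 3.13 + -4.91*0 = 3.13
i=1: S_1 = 3.13 + -4.91*1 = -1.78
i=2: S_2 = 3.13 + -4.91*2 = -6.69
i=3: S_3 = 3.13 + -4.91*3 = -11.6
i=4: S_4 = 3.13 + -4.91*4 = -16.51
The first 5 terms are: [3.13, -1.78, -6.69, -11.6, -16.51]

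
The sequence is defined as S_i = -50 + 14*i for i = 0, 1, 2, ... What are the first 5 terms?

This is an arithmetic sequence.
i=0: S_0 = -50 + 14*0 = -50
i=1: S_1 = -50 + 14*1 = -36
i=2: S_2 = -50 + 14*2 = -22
i=3: S_3 = -50 + 14*3 = -8
i=4: S_4 = -50 + 14*4 = 6
The first 5 terms are: [-50, -36, -22, -8, 6]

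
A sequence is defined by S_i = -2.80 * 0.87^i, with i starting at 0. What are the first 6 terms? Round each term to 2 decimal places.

This is a geometric sequence.
i=0: S_0 = -2.8 * 0.87^0 = -2.8
i=1: S_1 = -2.8 * 0.87^1 ≈ -2.44
i=2: S_2 = -2.8 * 0.87^2 ≈ -2.12
i=3: S_3 = -2.8 * 0.87^3 ≈ -1.84
i=4: S_4 = -2.8 * 0.87^4 ≈ -1.6
i=5: S_5 = -2.8 * 0.87^5 ≈ -1.4
The first 6 terms are: [-2.8, -2.44, -2.12, -1.84, -1.6, -1.4]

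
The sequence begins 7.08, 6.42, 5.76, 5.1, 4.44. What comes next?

Differences: 6.42 - 7.08 = -0.66
This is an arithmetic sequence with common difference d = -0.66.
Next term = 4.44 + -0.66 = 3.78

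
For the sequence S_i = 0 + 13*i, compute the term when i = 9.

S_9 = 0 + 13*9 = 0 + 117 = 117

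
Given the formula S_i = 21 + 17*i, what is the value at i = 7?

S_7 = 21 + 17*7 = 21 + 119 = 140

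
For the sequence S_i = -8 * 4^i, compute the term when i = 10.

S_10 = -8 * 4^10 = -8 * 1048576 = -8388608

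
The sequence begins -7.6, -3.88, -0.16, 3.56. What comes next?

Differences: -3.88 - -7.6 = 3.72
This is an arithmetic sequence with common difference d = 3.72.
Next term = 3.56 + 3.72 = 7.28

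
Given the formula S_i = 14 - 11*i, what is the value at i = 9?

S_9 = 14 + -11*9 = 14 + -99 = -85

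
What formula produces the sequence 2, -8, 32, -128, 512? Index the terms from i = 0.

Check ratios: -8 / 2 = -4.0
Common ratio r = -4.
First term a = 2.
Formula: S_i = 2 * (-4)^i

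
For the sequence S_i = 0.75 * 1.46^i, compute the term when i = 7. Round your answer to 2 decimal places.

S_7 = 0.75 * 1.46^7 ≈ 0.75 * 14.1407 ≈ 10.61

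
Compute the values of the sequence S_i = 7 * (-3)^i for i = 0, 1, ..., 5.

This is a geometric sequence.
i=0: S_0 = 7 * (-3)^0 = 7
i=1: S_1 = 7 * (-3)^1 = -21
i=2: S_2 = 7 * (-3)^2 = 63
i=3: S_3 = 7 * (-3)^3 = -189
i=4: S_4 = 7 * (-3)^4 = 567
i=5: S_5 = 7 * (-3)^5 = -1701
The first 6 terms are: [7, -21, 63, -189, 567, -1701]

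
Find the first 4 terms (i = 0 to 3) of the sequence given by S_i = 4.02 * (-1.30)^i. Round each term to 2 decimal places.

This is a geometric sequence.
i=0: S_0 = 4.02 * (-1.3)^0 = 4.02
i=1: S_1 = 4.02 * (-1.3)^1 ≈ -5.23
i=2: S_2 = 4.02 * (-1.3)^2 ≈ 6.79
i=3: S_3 = 4.02 * (-1.3)^3 ≈ -8.83
The first 4 terms are: [4.02, -5.23, 6.79, -8.83]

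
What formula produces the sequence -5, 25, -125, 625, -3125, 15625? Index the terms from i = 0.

Check ratios: 25 / -5 = -5.0
Common ratio r = -5.
First term a = -5.
Formula: S_i = -5 * (-5)^i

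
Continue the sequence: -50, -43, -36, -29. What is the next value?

Differences: -43 - -50 = 7
This is an arithmetic sequence with common difference d = 7.
Next term = -29 + 7 = -22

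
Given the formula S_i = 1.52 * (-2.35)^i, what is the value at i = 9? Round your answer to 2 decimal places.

S_9 = 1.52 * (-2.35)^9 ≈ 1.52 * -2185.8017 ≈ -3322.42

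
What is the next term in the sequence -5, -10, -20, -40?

Ratios: -10 / -5 = 2.0
This is a geometric sequence with common ratio r = 2.
Next term = -40 * 2 = -80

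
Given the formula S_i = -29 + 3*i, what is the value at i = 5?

S_5 = -29 + 3*5 = -29 + 15 = -14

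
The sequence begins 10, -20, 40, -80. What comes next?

Ratios: -20 / 10 = -2.0
This is a geometric sequence with common ratio r = -2.
Next term = -80 * -2 = 160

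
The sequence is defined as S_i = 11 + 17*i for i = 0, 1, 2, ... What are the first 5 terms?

This is an arithmetic sequence.
i=0: S_0 = 11 + 17*0 = 11
i=1: S_1 = 11 + 17*1 = 28
i=2: S_2 = 11 + 17*2 = 45
i=3: S_3 = 11 + 17*3 = 62
i=4: S_4 = 11 + 17*4 = 79
The first 5 terms are: [11, 28, 45, 62, 79]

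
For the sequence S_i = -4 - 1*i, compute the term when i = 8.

S_8 = -4 + -1*8 = -4 + -8 = -12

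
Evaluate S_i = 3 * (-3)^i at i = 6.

S_6 = 3 * (-3)^6 = 3 * 729 = 2187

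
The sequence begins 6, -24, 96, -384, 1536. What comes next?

Ratios: -24 / 6 = -4.0
This is a geometric sequence with common ratio r = -4.
Next term = 1536 * -4 = -6144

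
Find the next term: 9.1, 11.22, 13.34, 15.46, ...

Differences: 11.22 - 9.1 = 2.12
This is an arithmetic sequence with common difference d = 2.12.
Next term = 15.46 + 2.12 = 17.58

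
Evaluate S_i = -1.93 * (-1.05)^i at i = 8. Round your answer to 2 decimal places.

S_8 = -1.93 * (-1.05)^8 ≈ -1.93 * 1.4775 ≈ -2.85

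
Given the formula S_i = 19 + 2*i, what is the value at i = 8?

S_8 = 19 + 2*8 = 19 + 16 = 35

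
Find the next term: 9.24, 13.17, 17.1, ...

Differences: 13.17 - 9.24 = 3.93
This is an arithmetic sequence with common difference d = 3.93.
Next term = 17.1 + 3.93 = 21.03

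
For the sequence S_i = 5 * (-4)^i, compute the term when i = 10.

S_10 = 5 * (-4)^10 = 5 * 1048576 = 5242880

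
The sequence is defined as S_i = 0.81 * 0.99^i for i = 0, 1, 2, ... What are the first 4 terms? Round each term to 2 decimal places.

This is a geometric sequence.
i=0: S_0 = 0.81 * 0.99^0 = 0.81
i=1: S_1 = 0.81 * 0.99^1 ≈ 0.8
i=2: S_2 = 0.81 * 0.99^2 ≈ 0.79
i=3: S_3 = 0.81 * 0.99^3 ≈ 0.79
The first 4 terms are: [0.81, 0.8, 0.79, 0.79]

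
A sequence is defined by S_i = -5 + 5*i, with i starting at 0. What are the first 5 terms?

This is an arithmetic sequence.
i=0: S_0 = -5 + 5*0 = -5
i=1: S_1 = -5 + 5*1 = 0
i=2: S_2 = -5 + 5*2 = 5
i=3: S_3 = -5 + 5*3 = 10
i=4: S_4 = -5 + 5*4 = 15
The first 5 terms are: [-5, 0, 5, 10, 15]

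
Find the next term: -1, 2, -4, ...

Ratios: 2 / -1 = -2.0
This is a geometric sequence with common ratio r = -2.
Next term = -4 * -2 = 8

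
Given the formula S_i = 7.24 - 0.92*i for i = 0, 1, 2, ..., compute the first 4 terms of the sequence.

This is an arithmetic sequence.
i=0: S_0 = 7.24 + -0.92*0 = 7.24
i=1: S_1 = 7.24 + -0.92*1 = 6.32
i=2: S_2 = 7.24 + -0.92*2 = 5.4
i=3: S_3 = 7.24 + -0.92*3 = 4.48
The first 4 terms are: [7.24, 6.32, 5.4, 4.48]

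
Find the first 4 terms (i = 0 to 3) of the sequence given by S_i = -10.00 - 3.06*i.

This is an arithmetic sequence.
i=0: S_0 = -10.0 + -3.06*0 = -10.0
i=1: S_1 = -10.0 + -3.06*1 = -13.06
i=2: S_2 = -10.0 + -3.06*2 = -16.12
i=3: S_3 = -10.0 + -3.06*3 = -19.18
The first 4 terms are: [-10.0, -13.06, -16.12, -19.18]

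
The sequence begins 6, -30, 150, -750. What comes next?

Ratios: -30 / 6 = -5.0
This is a geometric sequence with common ratio r = -5.
Next term = -750 * -5 = 3750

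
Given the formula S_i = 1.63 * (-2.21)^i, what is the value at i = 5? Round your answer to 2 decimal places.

S_5 = 1.63 * (-2.21)^5 ≈ 1.63 * -52.7183 ≈ -85.93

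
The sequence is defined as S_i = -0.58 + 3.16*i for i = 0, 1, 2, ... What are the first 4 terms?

This is an arithmetic sequence.
i=0: S_0 = -0.58 + 3.16*0 = -0.58
i=1: S_1 = -0.58 + 3.16*1 = 2.58
i=2: S_2 = -0.58 + 3.16*2 = 5.74
i=3: S_3 = -0.58 + 3.16*3 = 8.9
The first 4 terms are: [-0.58, 2.58, 5.74, 8.9]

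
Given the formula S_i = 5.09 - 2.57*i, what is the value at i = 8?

S_8 = 5.09 + -2.57*8 = 5.09 + -20.56 = -15.47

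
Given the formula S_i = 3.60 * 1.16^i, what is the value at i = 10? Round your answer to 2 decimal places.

S_10 = 3.6 * 1.16^10 ≈ 3.6 * 4.4114 ≈ 15.88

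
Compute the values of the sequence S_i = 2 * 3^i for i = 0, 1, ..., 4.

This is a geometric sequence.
i=0: S_0 = 2 * 3^0 = 2
i=1: S_1 = 2 * 3^1 = 6
i=2: S_2 = 2 * 3^2 = 18
i=3: S_3 = 2 * 3^3 = 54
i=4: S_4 = 2 * 3^4 = 162
The first 5 terms are: [2, 6, 18, 54, 162]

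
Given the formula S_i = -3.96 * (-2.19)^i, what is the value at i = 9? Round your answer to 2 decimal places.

S_9 = -3.96 * (-2.19)^9 ≈ -3.96 * -1158.7694 ≈ 4588.73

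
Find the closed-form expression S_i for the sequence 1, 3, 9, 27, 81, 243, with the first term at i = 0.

Check ratios: 3 / 1 = 3.0
Common ratio r = 3.
First term a = 1.
Formula: S_i = 1 * 3^i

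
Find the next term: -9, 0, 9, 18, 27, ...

Differences: 0 - -9 = 9
This is an arithmetic sequence with common difference d = 9.
Next term = 27 + 9 = 36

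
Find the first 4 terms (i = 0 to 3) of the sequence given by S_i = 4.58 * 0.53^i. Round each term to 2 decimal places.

This is a geometric sequence.
i=0: S_0 = 4.58 * 0.53^0 = 4.58
i=1: S_1 = 4.58 * 0.53^1 ≈ 2.43
i=2: S_2 = 4.58 * 0.53^2 ≈ 1.29
i=3: S_3 = 4.58 * 0.53^3 ≈ 0.68
The first 4 terms are: [4.58, 2.43, 1.29, 0.68]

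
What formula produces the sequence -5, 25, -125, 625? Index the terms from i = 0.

Check ratios: 25 / -5 = -5.0
Common ratio r = -5.
First term a = -5.
Formula: S_i = -5 * (-5)^i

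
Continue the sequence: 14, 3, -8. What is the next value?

Differences: 3 - 14 = -11
This is an arithmetic sequence with common difference d = -11.
Next term = -8 + -11 = -19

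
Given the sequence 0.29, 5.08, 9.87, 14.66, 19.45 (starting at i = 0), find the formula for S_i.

Check differences: 5.08 - 0.29 = 4.79
9.87 - 5.08 = 4.79
Common difference d = 4.79.
First term a = 0.29.
Formula: S_i = 0.29 + 4.79*i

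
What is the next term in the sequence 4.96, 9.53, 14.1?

Differences: 9.53 - 4.96 = 4.57
This is an arithmetic sequence with common difference d = 4.57.
Next term = 14.1 + 4.57 = 18.67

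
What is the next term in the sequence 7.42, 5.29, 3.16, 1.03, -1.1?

Differences: 5.29 - 7.42 = -2.13
This is an arithmetic sequence with common difference d = -2.13.
Next term = -1.1 + -2.13 = -3.23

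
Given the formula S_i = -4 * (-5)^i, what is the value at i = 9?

S_9 = -4 * (-5)^9 = -4 * -1953125 = 7812500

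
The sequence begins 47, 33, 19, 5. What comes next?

Differences: 33 - 47 = -14
This is an arithmetic sequence with common difference d = -14.
Next term = 5 + -14 = -9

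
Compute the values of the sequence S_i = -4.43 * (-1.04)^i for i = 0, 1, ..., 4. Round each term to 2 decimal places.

This is a geometric sequence.
i=0: S_0 = -4.43 * (-1.04)^0 = -4.43
i=1: S_1 = -4.43 * (-1.04)^1 ≈ 4.61
i=2: S_2 = -4.43 * (-1.04)^2 ≈ -4.79
i=3: S_3 = -4.43 * (-1.04)^3 ≈ 4.98
i=4: S_4 = -4.43 * (-1.04)^4 ≈ -5.18
The first 5 terms are: [-4.43, 4.61, -4.79, 4.98, -5.18]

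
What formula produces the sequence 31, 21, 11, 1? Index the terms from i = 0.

Check differences: 21 - 31 = -10
11 - 21 = -10
Common difference d = -10.
First term a = 31.
Formula: S_i = 31 - 10*i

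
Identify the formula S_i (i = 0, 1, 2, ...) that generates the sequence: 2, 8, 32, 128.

Check ratios: 8 / 2 = 4.0
Common ratio r = 4.
First term a = 2.
Formula: S_i = 2 * 4^i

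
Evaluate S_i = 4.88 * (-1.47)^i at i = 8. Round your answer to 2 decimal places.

S_8 = 4.88 * (-1.47)^8 ≈ 4.88 * 21.8041 ≈ 106.4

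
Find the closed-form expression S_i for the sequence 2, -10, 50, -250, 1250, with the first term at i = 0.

Check ratios: -10 / 2 = -5.0
Common ratio r = -5.
First term a = 2.
Formula: S_i = 2 * (-5)^i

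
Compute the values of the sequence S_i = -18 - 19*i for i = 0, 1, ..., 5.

This is an arithmetic sequence.
i=0: S_0 = -18 + -19*0 = -18
i=1: S_1 = -18 + -19*1 = -37
i=2: S_2 = -18 + -19*2 = -56
i=3: S_3 = -18 + -19*3 = -75
i=4: S_4 = -18 + -19*4 = -94
i=5: S_5 = -18 + -19*5 = -113
The first 6 terms are: [-18, -37, -56, -75, -94, -113]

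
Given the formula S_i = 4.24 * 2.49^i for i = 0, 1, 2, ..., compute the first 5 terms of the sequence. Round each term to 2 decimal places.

This is a geometric sequence.
i=0: S_0 = 4.24 * 2.49^0 = 4.24
i=1: S_1 = 4.24 * 2.49^1 ≈ 10.56
i=2: S_2 = 4.24 * 2.49^2 ≈ 26.29
i=3: S_3 = 4.24 * 2.49^3 ≈ 65.46
i=4: S_4 = 4.24 * 2.49^4 ≈ 162.99
The first 5 terms are: [4.24, 10.56, 26.29, 65.46, 162.99]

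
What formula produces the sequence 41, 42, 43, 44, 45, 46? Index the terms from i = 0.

Check differences: 42 - 41 = 1
43 - 42 = 1
Common difference d = 1.
First term a = 41.
Formula: S_i = 41 + 1*i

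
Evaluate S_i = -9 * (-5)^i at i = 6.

S_6 = -9 * (-5)^6 = -9 * 15625 = -140625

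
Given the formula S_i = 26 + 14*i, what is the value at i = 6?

S_6 = 26 + 14*6 = 26 + 84 = 110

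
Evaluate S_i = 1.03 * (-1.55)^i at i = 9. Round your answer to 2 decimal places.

S_9 = 1.03 * (-1.55)^9 ≈ 1.03 * -51.6399 ≈ -53.19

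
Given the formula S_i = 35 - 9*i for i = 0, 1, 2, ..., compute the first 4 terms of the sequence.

This is an arithmetic sequence.
i=0: S_0 = 35 + -9*0 = 35
i=1: S_1 = 35 + -9*1 = 26
i=2: S_2 = 35 + -9*2 = 17
i=3: S_3 = 35 + -9*3 = 8
The first 4 terms are: [35, 26, 17, 8]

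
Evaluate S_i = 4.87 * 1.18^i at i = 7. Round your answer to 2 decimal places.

S_7 = 4.87 * 1.18^7 ≈ 4.87 * 3.1855 ≈ 15.51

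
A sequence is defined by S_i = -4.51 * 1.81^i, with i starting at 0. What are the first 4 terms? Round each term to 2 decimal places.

This is a geometric sequence.
i=0: S_0 = -4.51 * 1.81^0 = -4.51
i=1: S_1 = -4.51 * 1.81^1 ≈ -8.16
i=2: S_2 = -4.51 * 1.81^2 ≈ -14.78
i=3: S_3 = -4.51 * 1.81^3 ≈ -26.74
The first 4 terms are: [-4.51, -8.16, -14.78, -26.74]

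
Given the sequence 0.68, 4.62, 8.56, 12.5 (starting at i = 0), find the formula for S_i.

Check differences: 4.62 - 0.68 = 3.94
8.56 - 4.62 = 3.94
Common difference d = 3.94.
First term a = 0.68.
Formula: S_i = 0.68 + 3.94*i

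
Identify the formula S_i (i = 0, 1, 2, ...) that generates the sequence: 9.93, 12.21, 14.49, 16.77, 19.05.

Check differences: 12.21 - 9.93 = 2.28
14.49 - 12.21 = 2.28
Common difference d = 2.28.
First term a = 9.93.
Formula: S_i = 9.93 + 2.28*i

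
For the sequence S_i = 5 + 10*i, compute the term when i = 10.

S_10 = 5 + 10*10 = 5 + 100 = 105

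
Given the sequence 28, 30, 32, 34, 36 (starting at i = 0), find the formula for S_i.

Check differences: 30 - 28 = 2
32 - 30 = 2
Common difference d = 2.
First term a = 28.
Formula: S_i = 28 + 2*i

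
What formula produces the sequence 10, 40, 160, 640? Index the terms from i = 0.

Check ratios: 40 / 10 = 4.0
Common ratio r = 4.
First term a = 10.
Formula: S_i = 10 * 4^i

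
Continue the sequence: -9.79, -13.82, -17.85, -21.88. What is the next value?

Differences: -13.82 - -9.79 = -4.03
This is an arithmetic sequence with common difference d = -4.03.
Next term = -21.88 + -4.03 = -25.91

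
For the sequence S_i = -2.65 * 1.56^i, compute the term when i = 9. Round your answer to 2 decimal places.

S_9 = -2.65 * 1.56^9 ≈ -2.65 * 54.7169 ≈ -145.0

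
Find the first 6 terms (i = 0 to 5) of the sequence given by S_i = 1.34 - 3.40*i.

This is an arithmetic sequence.
i=0: S_0 = 1.34 + -3.4*0 = 1.34
i=1: S_1 = 1.34 + -3.4*1 = -2.06
i=2: S_2 = 1.34 + -3.4*2 = -5.46
i=3: S_3 = 1.34 + -3.4*3 = -8.86
i=4: S_4 = 1.34 + -3.4*4 = -12.26
i=5: S_5 = 1.34 + -3.4*5 = -15.66
The first 6 terms are: [1.34, -2.06, -5.46, -8.86, -12.26, -15.66]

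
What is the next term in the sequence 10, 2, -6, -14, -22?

Differences: 2 - 10 = -8
This is an arithmetic sequence with common difference d = -8.
Next term = -22 + -8 = -30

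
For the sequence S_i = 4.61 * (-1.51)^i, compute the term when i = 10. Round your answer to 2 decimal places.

S_10 = 4.61 * (-1.51)^10 ≈ 4.61 * 61.6268 ≈ 284.1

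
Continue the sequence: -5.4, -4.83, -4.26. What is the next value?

Differences: -4.83 - -5.4 = 0.57
This is an arithmetic sequence with common difference d = 0.57.
Next term = -4.26 + 0.57 = -3.69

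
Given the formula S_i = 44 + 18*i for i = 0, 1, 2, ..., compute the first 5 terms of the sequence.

This is an arithmetic sequence.
i=0: S_0 = 44 + 18*0 = 44
i=1: S_1 = 44 + 18*1 = 62
i=2: S_2 = 44 + 18*2 = 80
i=3: S_3 = 44 + 18*3 = 98
i=4: S_4 = 44 + 18*4 = 116
The first 5 terms are: [44, 62, 80, 98, 116]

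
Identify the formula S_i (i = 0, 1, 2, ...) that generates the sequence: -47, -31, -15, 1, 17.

Check differences: -31 - -47 = 16
-15 - -31 = 16
Common difference d = 16.
First term a = -47.
Formula: S_i = -47 + 16*i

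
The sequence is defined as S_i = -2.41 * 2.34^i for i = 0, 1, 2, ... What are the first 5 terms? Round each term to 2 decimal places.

This is a geometric sequence.
i=0: S_0 = -2.41 * 2.34^0 = -2.41
i=1: S_1 = -2.41 * 2.34^1 ≈ -5.64
i=2: S_2 = -2.41 * 2.34^2 ≈ -13.2
i=3: S_3 = -2.41 * 2.34^3 ≈ -30.88
i=4: S_4 = -2.41 * 2.34^4 ≈ -72.26
The first 5 terms are: [-2.41, -5.64, -13.2, -30.88, -72.26]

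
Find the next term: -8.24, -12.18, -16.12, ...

Differences: -12.18 - -8.24 = -3.94
This is an arithmetic sequence with common difference d = -3.94.
Next term = -16.12 + -3.94 = -20.06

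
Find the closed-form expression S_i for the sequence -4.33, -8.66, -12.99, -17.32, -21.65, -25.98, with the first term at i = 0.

Check differences: -8.66 - -4.33 = -4.33
-12.99 - -8.66 = -4.33
Common difference d = -4.33.
First term a = -4.33.
Formula: S_i = -4.33 - 4.33*i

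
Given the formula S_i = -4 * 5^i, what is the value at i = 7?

S_7 = -4 * 5^7 = -4 * 78125 = -312500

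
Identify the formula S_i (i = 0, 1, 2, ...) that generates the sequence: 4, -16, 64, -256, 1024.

Check ratios: -16 / 4 = -4.0
Common ratio r = -4.
First term a = 4.
Formula: S_i = 4 * (-4)^i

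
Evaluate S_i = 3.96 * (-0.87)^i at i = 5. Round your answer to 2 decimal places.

S_5 = 3.96 * (-0.87)^5 ≈ 3.96 * -0.4984 ≈ -1.97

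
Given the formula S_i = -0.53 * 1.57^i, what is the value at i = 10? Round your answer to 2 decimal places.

S_10 = -0.53 * 1.57^10 ≈ -0.53 * 90.9906 ≈ -48.23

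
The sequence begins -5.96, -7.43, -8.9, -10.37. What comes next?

Differences: -7.43 - -5.96 = -1.47
This is an arithmetic sequence with common difference d = -1.47.
Next term = -10.37 + -1.47 = -11.84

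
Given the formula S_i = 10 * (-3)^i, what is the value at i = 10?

S_10 = 10 * (-3)^10 = 10 * 59049 = 590490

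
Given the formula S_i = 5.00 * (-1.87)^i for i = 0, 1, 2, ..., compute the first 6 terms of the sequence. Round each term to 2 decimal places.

This is a geometric sequence.
i=0: S_0 = 5.0 * (-1.87)^0 = 5.0
i=1: S_1 = 5.0 * (-1.87)^1 = -9.35
i=2: S_2 = 5.0 * (-1.87)^2 ≈ 17.48
i=3: S_3 = 5.0 * (-1.87)^3 ≈ -32.7
i=4: S_4 = 5.0 * (-1.87)^4 ≈ 61.14
i=5: S_5 = 5.0 * (-1.87)^5 ≈ -114.33
The first 6 terms are: [5.0, -9.35, 17.48, -32.7, 61.14, -114.33]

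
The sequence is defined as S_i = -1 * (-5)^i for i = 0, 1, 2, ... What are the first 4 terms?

This is a geometric sequence.
i=0: S_0 = -1 * (-5)^0 = -1
i=1: S_1 = -1 * (-5)^1 = 5
i=2: S_2 = -1 * (-5)^2 = -25
i=3: S_3 = -1 * (-5)^3 = 125
The first 4 terms are: [-1, 5, -25, 125]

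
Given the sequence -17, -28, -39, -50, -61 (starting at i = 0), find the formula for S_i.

Check differences: -28 - -17 = -11
-39 - -28 = -11
Common difference d = -11.
First term a = -17.
Formula: S_i = -17 - 11*i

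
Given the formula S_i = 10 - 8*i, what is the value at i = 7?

S_7 = 10 + -8*7 = 10 + -56 = -46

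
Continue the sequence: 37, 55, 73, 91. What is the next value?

Differences: 55 - 37 = 18
This is an arithmetic sequence with common difference d = 18.
Next term = 91 + 18 = 109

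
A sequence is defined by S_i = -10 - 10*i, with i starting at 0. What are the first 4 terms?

This is an arithmetic sequence.
i=0: S_0 = -10 + -10*0 = -10
i=1: S_1 = -10 + -10*1 = -20
i=2: S_2 = -10 + -10*2 = -30
i=3: S_3 = -10 + -10*3 = -40
The first 4 terms are: [-10, -20, -30, -40]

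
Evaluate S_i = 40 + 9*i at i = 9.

S_9 = 40 + 9*9 = 40 + 81 = 121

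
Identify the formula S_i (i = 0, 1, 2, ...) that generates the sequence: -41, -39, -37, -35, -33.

Check differences: -39 - -41 = 2
-37 - -39 = 2
Common difference d = 2.
First term a = -41.
Formula: S_i = -41 + 2*i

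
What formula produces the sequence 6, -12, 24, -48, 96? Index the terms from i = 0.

Check ratios: -12 / 6 = -2.0
Common ratio r = -2.
First term a = 6.
Formula: S_i = 6 * (-2)^i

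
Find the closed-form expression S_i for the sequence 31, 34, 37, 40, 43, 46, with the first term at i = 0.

Check differences: 34 - 31 = 3
37 - 34 = 3
Common difference d = 3.
First term a = 31.
Formula: S_i = 31 + 3*i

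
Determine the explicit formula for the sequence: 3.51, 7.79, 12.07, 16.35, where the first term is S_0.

Check differences: 7.79 - 3.51 = 4.28
12.07 - 7.79 = 4.28
Common difference d = 4.28.
First term a = 3.51.
Formula: S_i = 3.51 + 4.28*i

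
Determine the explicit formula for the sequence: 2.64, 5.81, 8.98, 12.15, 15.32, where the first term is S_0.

Check differences: 5.81 - 2.64 = 3.17
8.98 - 5.81 = 3.17
Common difference d = 3.17.
First term a = 2.64.
Formula: S_i = 2.64 + 3.17*i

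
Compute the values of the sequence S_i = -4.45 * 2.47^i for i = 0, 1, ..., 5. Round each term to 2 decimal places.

This is a geometric sequence.
i=0: S_0 = -4.45 * 2.47^0 = -4.45
i=1: S_1 = -4.45 * 2.47^1 ≈ -10.99
i=2: S_2 = -4.45 * 2.47^2 ≈ -27.15
i=3: S_3 = -4.45 * 2.47^3 ≈ -67.06
i=4: S_4 = -4.45 * 2.47^4 ≈ -165.63
i=5: S_5 = -4.45 * 2.47^5 ≈ -409.11
The first 6 terms are: [-4.45, -10.99, -27.15, -67.06, -165.63, -409.11]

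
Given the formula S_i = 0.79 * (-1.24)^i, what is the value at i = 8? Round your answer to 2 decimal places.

S_8 = 0.79 * (-1.24)^8 ≈ 0.79 * 5.5895 ≈ 4.42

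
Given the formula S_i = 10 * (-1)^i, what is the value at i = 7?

S_7 = 10 * (-1)^7 = 10 * -1 = -10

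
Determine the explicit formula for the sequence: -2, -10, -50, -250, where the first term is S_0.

Check ratios: -10 / -2 = 5.0
Common ratio r = 5.
First term a = -2.
Formula: S_i = -2 * 5^i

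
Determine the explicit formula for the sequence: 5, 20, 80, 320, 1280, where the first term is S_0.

Check ratios: 20 / 5 = 4.0
Common ratio r = 4.
First term a = 5.
Formula: S_i = 5 * 4^i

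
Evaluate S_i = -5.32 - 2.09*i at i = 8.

S_8 = -5.32 + -2.09*8 = -5.32 + -16.72 = -22.04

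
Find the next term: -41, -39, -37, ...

Differences: -39 - -41 = 2
This is an arithmetic sequence with common difference d = 2.
Next term = -37 + 2 = -35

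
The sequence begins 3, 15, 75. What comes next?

Ratios: 15 / 3 = 5.0
This is a geometric sequence with common ratio r = 5.
Next term = 75 * 5 = 375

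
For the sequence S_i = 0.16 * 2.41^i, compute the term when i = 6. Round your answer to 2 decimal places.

S_6 = 0.16 * 2.41^6 ≈ 0.16 * 195.9306 ≈ 31.35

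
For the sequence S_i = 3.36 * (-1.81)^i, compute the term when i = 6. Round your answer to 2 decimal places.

S_6 = 3.36 * (-1.81)^6 ≈ 3.36 * 35.1618 ≈ 118.14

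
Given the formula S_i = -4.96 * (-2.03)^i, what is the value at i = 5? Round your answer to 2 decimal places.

S_5 = -4.96 * (-2.03)^5 ≈ -4.96 * -34.4731 ≈ 170.99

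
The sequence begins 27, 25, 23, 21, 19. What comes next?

Differences: 25 - 27 = -2
This is an arithmetic sequence with common difference d = -2.
Next term = 19 + -2 = 17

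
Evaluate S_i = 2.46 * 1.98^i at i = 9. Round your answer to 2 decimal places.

S_9 = 2.46 * 1.98^9 ≈ 2.46 * 467.7208 ≈ 1150.59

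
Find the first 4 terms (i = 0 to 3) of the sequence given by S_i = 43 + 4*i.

This is an arithmetic sequence.
i=0: S_0 = 43 + 4*0 = 43
i=1: S_1 = 43 + 4*1 = 47
i=2: S_2 = 43 + 4*2 = 51
i=3: S_3 = 43 + 4*3 = 55
The first 4 terms are: [43, 47, 51, 55]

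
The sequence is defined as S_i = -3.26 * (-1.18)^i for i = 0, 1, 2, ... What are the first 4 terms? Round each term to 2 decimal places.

This is a geometric sequence.
i=0: S_0 = -3.26 * (-1.18)^0 = -3.26
i=1: S_1 = -3.26 * (-1.18)^1 ≈ 3.85
i=2: S_2 = -3.26 * (-1.18)^2 ≈ -4.54
i=3: S_3 = -3.26 * (-1.18)^3 ≈ 5.36
The first 4 terms are: [-3.26, 3.85, -4.54, 5.36]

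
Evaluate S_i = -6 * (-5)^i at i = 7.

S_7 = -6 * (-5)^7 = -6 * -78125 = 468750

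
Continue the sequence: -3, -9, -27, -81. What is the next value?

Ratios: -9 / -3 = 3.0
This is a geometric sequence with common ratio r = 3.
Next term = -81 * 3 = -243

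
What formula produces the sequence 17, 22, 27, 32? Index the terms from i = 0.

Check differences: 22 - 17 = 5
27 - 22 = 5
Common difference d = 5.
First term a = 17.
Formula: S_i = 17 + 5*i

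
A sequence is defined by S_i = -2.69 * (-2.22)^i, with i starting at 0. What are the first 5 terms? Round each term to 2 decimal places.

This is a geometric sequence.
i=0: S_0 = -2.69 * (-2.22)^0 = -2.69
i=1: S_1 = -2.69 * (-2.22)^1 ≈ 5.97
i=2: S_2 = -2.69 * (-2.22)^2 ≈ -13.26
i=3: S_3 = -2.69 * (-2.22)^3 ≈ 29.43
i=4: S_4 = -2.69 * (-2.22)^4 ≈ -65.34
The first 5 terms are: [-2.69, 5.97, -13.26, 29.43, -65.34]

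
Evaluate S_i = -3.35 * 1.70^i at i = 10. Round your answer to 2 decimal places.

S_10 = -3.35 * 1.7^10 ≈ -3.35 * 201.5994 ≈ -675.36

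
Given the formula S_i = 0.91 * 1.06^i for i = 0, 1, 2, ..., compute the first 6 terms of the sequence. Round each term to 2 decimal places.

This is a geometric sequence.
i=0: S_0 = 0.91 * 1.06^0 = 0.91
i=1: S_1 = 0.91 * 1.06^1 ≈ 0.96
i=2: S_2 = 0.91 * 1.06^2 ≈ 1.02
i=3: S_3 = 0.91 * 1.06^3 ≈ 1.08
i=4: S_4 = 0.91 * 1.06^4 ≈ 1.15
i=5: S_5 = 0.91 * 1.06^5 ≈ 1.22
The first 6 terms are: [0.91, 0.96, 1.02, 1.08, 1.15, 1.22]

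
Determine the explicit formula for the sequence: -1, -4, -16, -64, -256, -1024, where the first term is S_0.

Check ratios: -4 / -1 = 4.0
Common ratio r = 4.
First term a = -1.
Formula: S_i = -1 * 4^i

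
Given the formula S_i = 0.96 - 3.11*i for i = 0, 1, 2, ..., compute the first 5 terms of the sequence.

This is an arithmetic sequence.
i=0: S_0 = 0.96 + -3.11*0 = 0.96
i=1: S_1 = 0.96 + -3.11*1 = -2.15
i=2: S_2 = 0.96 + -3.11*2 = -5.26
i=3: S_3 = 0.96 + -3.11*3 = -8.37
i=4: S_4 = 0.96 + -3.11*4 = -11.48
The first 5 terms are: [0.96, -2.15, -5.26, -8.37, -11.48]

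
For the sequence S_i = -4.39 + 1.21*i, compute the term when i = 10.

S_10 = -4.39 + 1.21*10 = -4.39 + 12.1 = 7.71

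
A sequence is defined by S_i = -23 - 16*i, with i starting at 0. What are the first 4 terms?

This is an arithmetic sequence.
i=0: S_0 = -23 + -16*0 = -23
i=1: S_1 = -23 + -16*1 = -39
i=2: S_2 = -23 + -16*2 = -55
i=3: S_3 = -23 + -16*3 = -71
The first 4 terms are: [-23, -39, -55, -71]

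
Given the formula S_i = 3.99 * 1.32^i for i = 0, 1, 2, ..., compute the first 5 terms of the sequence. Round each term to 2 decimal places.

This is a geometric sequence.
i=0: S_0 = 3.99 * 1.32^0 = 3.99
i=1: S_1 = 3.99 * 1.32^1 ≈ 5.27
i=2: S_2 = 3.99 * 1.32^2 ≈ 6.95
i=3: S_3 = 3.99 * 1.32^3 ≈ 9.18
i=4: S_4 = 3.99 * 1.32^4 ≈ 12.11
The first 5 terms are: [3.99, 5.27, 6.95, 9.18, 12.11]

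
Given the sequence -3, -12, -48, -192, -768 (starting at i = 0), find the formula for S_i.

Check ratios: -12 / -3 = 4.0
Common ratio r = 4.
First term a = -3.
Formula: S_i = -3 * 4^i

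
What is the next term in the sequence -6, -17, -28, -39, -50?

Differences: -17 - -6 = -11
This is an arithmetic sequence with common difference d = -11.
Next term = -50 + -11 = -61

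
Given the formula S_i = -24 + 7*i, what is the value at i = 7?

S_7 = -24 + 7*7 = -24 + 49 = 25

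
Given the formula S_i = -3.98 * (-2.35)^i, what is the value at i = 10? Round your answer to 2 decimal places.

S_10 = -3.98 * (-2.35)^10 ≈ -3.98 * 5136.634 ≈ -20443.8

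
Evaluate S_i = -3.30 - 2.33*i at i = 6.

S_6 = -3.3 + -2.33*6 = -3.3 + -13.98 = -17.28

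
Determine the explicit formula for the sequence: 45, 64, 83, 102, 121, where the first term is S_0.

Check differences: 64 - 45 = 19
83 - 64 = 19
Common difference d = 19.
First term a = 45.
Formula: S_i = 45 + 19*i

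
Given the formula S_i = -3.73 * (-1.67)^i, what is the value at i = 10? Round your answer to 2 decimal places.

S_10 = -3.73 * (-1.67)^10 ≈ -3.73 * 168.7193 ≈ -629.32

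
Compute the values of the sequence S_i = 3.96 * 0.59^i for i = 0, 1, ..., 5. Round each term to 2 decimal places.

This is a geometric sequence.
i=0: S_0 = 3.96 * 0.59^0 = 3.96
i=1: S_1 = 3.96 * 0.59^1 ≈ 2.34
i=2: S_2 = 3.96 * 0.59^2 ≈ 1.38
i=3: S_3 = 3.96 * 0.59^3 ≈ 0.81
i=4: S_4 = 3.96 * 0.59^4 ≈ 0.48
i=5: S_5 = 3.96 * 0.59^5 ≈ 0.28
The first 6 terms are: [3.96, 2.34, 1.38, 0.81, 0.48, 0.28]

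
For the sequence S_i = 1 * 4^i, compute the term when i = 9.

S_9 = 1 * 4^9 = 1 * 262144 = 262144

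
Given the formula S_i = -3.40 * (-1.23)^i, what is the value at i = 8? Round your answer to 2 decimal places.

S_8 = -3.4 * (-1.23)^8 ≈ -3.4 * 5.2389 ≈ -17.81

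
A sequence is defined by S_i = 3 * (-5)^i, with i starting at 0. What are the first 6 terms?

This is a geometric sequence.
i=0: S_0 = 3 * (-5)^0 = 3
i=1: S_1 = 3 * (-5)^1 = -15
i=2: S_2 = 3 * (-5)^2 = 75
i=3: S_3 = 3 * (-5)^3 = -375
i=4: S_4 = 3 * (-5)^4 = 1875
i=5: S_5 = 3 * (-5)^5 = -9375
The first 6 terms are: [3, -15, 75, -375, 1875, -9375]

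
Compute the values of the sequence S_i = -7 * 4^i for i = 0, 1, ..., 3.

This is a geometric sequence.
i=0: S_0 = -7 * 4^0 = -7
i=1: S_1 = -7 * 4^1 = -28
i=2: S_2 = -7 * 4^2 = -112
i=3: S_3 = -7 * 4^3 = -448
The first 4 terms are: [-7, -28, -112, -448]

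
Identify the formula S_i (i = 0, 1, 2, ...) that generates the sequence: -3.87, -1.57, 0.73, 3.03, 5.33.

Check differences: -1.57 - -3.87 = 2.3
0.73 - -1.57 = 2.3
Common difference d = 2.3.
First term a = -3.87.
Formula: S_i = -3.87 + 2.30*i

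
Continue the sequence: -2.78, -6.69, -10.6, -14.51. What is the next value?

Differences: -6.69 - -2.78 = -3.91
This is an arithmetic sequence with common difference d = -3.91.
Next term = -14.51 + -3.91 = -18.42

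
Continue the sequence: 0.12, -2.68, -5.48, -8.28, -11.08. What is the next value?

Differences: -2.68 - 0.12 = -2.8
This is an arithmetic sequence with common difference d = -2.8.
Next term = -11.08 + -2.8 = -13.88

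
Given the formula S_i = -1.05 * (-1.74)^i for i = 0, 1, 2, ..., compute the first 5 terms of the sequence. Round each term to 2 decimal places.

This is a geometric sequence.
i=0: S_0 = -1.05 * (-1.74)^0 = -1.05
i=1: S_1 = -1.05 * (-1.74)^1 ≈ 1.83
i=2: S_2 = -1.05 * (-1.74)^2 ≈ -3.18
i=3: S_3 = -1.05 * (-1.74)^3 ≈ 5.53
i=4: S_4 = -1.05 * (-1.74)^4 ≈ -9.62
The first 5 terms are: [-1.05, 1.83, -3.18, 5.53, -9.62]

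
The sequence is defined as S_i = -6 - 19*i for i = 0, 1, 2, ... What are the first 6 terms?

This is an arithmetic sequence.
i=0: S_0 = -6 + -19*0 = -6
i=1: S_1 = -6 + -19*1 = -25
i=2: S_2 = -6 + -19*2 = -44
i=3: S_3 = -6 + -19*3 = -63
i=4: S_4 = -6 + -19*4 = -82
i=5: S_5 = -6 + -19*5 = -101
The first 6 terms are: [-6, -25, -44, -63, -82, -101]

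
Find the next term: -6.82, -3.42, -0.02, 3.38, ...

Differences: -3.42 - -6.82 = 3.4
This is an arithmetic sequence with common difference d = 3.4.
Next term = 3.38 + 3.4 = 6.78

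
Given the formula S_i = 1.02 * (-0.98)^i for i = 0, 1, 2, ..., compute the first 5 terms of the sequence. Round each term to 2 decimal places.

This is a geometric sequence.
i=0: S_0 = 1.02 * (-0.98)^0 = 1.02
i=1: S_1 = 1.02 * (-0.98)^1 ≈ -1.0
i=2: S_2 = 1.02 * (-0.98)^2 ≈ 0.98
i=3: S_3 = 1.02 * (-0.98)^3 ≈ -0.96
i=4: S_4 = 1.02 * (-0.98)^4 ≈ 0.94
The first 5 terms are: [1.02, -1.0, 0.98, -0.96, 0.94]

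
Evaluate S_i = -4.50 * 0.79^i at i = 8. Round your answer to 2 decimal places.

S_8 = -4.5 * 0.79^8 ≈ -4.5 * 0.1517 ≈ -0.68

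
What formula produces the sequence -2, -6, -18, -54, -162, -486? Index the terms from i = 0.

Check ratios: -6 / -2 = 3.0
Common ratio r = 3.
First term a = -2.
Formula: S_i = -2 * 3^i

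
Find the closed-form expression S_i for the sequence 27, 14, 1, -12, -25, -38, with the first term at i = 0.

Check differences: 14 - 27 = -13
1 - 14 = -13
Common difference d = -13.
First term a = 27.
Formula: S_i = 27 - 13*i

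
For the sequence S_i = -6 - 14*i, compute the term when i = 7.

S_7 = -6 + -14*7 = -6 + -98 = -104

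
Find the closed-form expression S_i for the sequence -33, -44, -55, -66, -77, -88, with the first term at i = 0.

Check differences: -44 - -33 = -11
-55 - -44 = -11
Common difference d = -11.
First term a = -33.
Formula: S_i = -33 - 11*i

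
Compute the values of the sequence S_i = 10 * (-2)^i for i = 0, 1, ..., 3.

This is a geometric sequence.
i=0: S_0 = 10 * (-2)^0 = 10
i=1: S_1 = 10 * (-2)^1 = -20
i=2: S_2 = 10 * (-2)^2 = 40
i=3: S_3 = 10 * (-2)^3 = -80
The first 4 terms are: [10, -20, 40, -80]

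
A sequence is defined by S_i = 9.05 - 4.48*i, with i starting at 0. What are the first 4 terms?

This is an arithmetic sequence.
i=0: S_0 = 9.05 + -4.48*0 = 9.05
i=1: S_1 = 9.05 + -4.48*1 = 4.57
i=2: S_2 = 9.05 + -4.48*2 = 0.09
i=3: S_3 = 9.05 + -4.48*3 = -4.39
The first 4 terms are: [9.05, 4.57, 0.09, -4.39]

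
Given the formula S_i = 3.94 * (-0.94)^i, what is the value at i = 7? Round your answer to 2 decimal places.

S_7 = 3.94 * (-0.94)^7 ≈ 3.94 * -0.6485 ≈ -2.56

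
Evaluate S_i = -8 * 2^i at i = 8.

S_8 = -8 * 2^8 = -8 * 256 = -2048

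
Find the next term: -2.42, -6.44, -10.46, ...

Differences: -6.44 - -2.42 = -4.02
This is an arithmetic sequence with common difference d = -4.02.
Next term = -10.46 + -4.02 = -14.48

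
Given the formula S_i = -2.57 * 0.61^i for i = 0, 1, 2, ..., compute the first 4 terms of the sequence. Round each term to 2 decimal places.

This is a geometric sequence.
i=0: S_0 = -2.57 * 0.61^0 = -2.57
i=1: S_1 = -2.57 * 0.61^1 ≈ -1.57
i=2: S_2 = -2.57 * 0.61^2 ≈ -0.96
i=3: S_3 = -2.57 * 0.61^3 ≈ -0.58
The first 4 terms are: [-2.57, -1.57, -0.96, -0.58]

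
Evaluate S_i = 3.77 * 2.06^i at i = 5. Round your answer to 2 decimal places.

S_5 = 3.77 * 2.06^5 ≈ 3.77 * 37.0968 ≈ 139.85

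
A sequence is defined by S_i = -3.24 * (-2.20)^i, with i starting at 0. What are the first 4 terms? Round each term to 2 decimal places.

This is a geometric sequence.
i=0: S_0 = -3.24 * (-2.2)^0 = -3.24
i=1: S_1 = -3.24 * (-2.2)^1 ≈ 7.13
i=2: S_2 = -3.24 * (-2.2)^2 ≈ -15.68
i=3: S_3 = -3.24 * (-2.2)^3 ≈ 34.5
The first 4 terms are: [-3.24, 7.13, -15.68, 34.5]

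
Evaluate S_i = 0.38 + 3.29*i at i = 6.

S_6 = 0.38 + 3.29*6 = 0.38 + 19.74 = 20.12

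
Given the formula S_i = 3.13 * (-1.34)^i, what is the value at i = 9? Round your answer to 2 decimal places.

S_9 = 3.13 * (-1.34)^9 ≈ 3.13 * -13.9297 ≈ -43.6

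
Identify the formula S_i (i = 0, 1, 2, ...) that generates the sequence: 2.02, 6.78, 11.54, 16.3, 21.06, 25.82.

Check differences: 6.78 - 2.02 = 4.76
11.54 - 6.78 = 4.76
Common difference d = 4.76.
First term a = 2.02.
Formula: S_i = 2.02 + 4.76*i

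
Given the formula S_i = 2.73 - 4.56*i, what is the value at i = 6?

S_6 = 2.73 + -4.56*6 = 2.73 + -27.36 = -24.63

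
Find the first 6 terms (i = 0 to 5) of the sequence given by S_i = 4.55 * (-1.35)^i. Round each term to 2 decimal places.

This is a geometric sequence.
i=0: S_0 = 4.55 * (-1.35)^0 = 4.55
i=1: S_1 = 4.55 * (-1.35)^1 ≈ -6.14
i=2: S_2 = 4.55 * (-1.35)^2 ≈ 8.29
i=3: S_3 = 4.55 * (-1.35)^3 ≈ -11.19
i=4: S_4 = 4.55 * (-1.35)^4 ≈ 15.11
i=5: S_5 = 4.55 * (-1.35)^5 ≈ -20.4
The first 6 terms are: [4.55, -6.14, 8.29, -11.19, 15.11, -20.4]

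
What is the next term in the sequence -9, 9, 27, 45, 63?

Differences: 9 - -9 = 18
This is an arithmetic sequence with common difference d = 18.
Next term = 63 + 18 = 81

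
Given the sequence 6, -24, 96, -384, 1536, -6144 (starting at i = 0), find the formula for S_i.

Check ratios: -24 / 6 = -4.0
Common ratio r = -4.
First term a = 6.
Formula: S_i = 6 * (-4)^i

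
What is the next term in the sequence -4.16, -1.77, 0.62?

Differences: -1.77 - -4.16 = 2.39
This is an arithmetic sequence with common difference d = 2.39.
Next term = 0.62 + 2.39 = 3.01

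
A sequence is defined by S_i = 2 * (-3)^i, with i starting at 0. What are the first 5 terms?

This is a geometric sequence.
i=0: S_0 = 2 * (-3)^0 = 2
i=1: S_1 = 2 * (-3)^1 = -6
i=2: S_2 = 2 * (-3)^2 = 18
i=3: S_3 = 2 * (-3)^3 = -54
i=4: S_4 = 2 * (-3)^4 = 162
The first 5 terms are: [2, -6, 18, -54, 162]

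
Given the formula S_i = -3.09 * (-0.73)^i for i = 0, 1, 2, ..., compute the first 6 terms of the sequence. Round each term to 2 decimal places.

This is a geometric sequence.
i=0: S_0 = -3.09 * (-0.73)^0 = -3.09
i=1: S_1 = -3.09 * (-0.73)^1 ≈ 2.26
i=2: S_2 = -3.09 * (-0.73)^2 ≈ -1.65
i=3: S_3 = -3.09 * (-0.73)^3 ≈ 1.2
i=4: S_4 = -3.09 * (-0.73)^4 ≈ -0.88
i=5: S_5 = -3.09 * (-0.73)^5 ≈ 0.64
The first 6 terms are: [-3.09, 2.26, -1.65, 1.2, -0.88, 0.64]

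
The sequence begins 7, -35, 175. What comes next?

Ratios: -35 / 7 = -5.0
This is a geometric sequence with common ratio r = -5.
Next term = 175 * -5 = -875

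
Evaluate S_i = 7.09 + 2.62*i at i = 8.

S_8 = 7.09 + 2.62*8 = 7.09 + 20.96 = 28.05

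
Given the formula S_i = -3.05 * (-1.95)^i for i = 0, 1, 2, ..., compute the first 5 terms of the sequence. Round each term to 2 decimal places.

This is a geometric sequence.
i=0: S_0 = -3.05 * (-1.95)^0 = -3.05
i=1: S_1 = -3.05 * (-1.95)^1 ≈ 5.95
i=2: S_2 = -3.05 * (-1.95)^2 ≈ -11.6
i=3: S_3 = -3.05 * (-1.95)^3 ≈ 22.62
i=4: S_4 = -3.05 * (-1.95)^4 ≈ -44.1
The first 5 terms are: [-3.05, 5.95, -11.6, 22.62, -44.1]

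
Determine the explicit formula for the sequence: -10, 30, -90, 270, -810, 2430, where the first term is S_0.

Check ratios: 30 / -10 = -3.0
Common ratio r = -3.
First term a = -10.
Formula: S_i = -10 * (-3)^i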